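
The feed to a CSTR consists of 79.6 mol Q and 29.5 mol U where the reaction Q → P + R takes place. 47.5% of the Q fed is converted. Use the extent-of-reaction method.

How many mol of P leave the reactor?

37.8 mol

Q reacted = 0.475 × 79.6 = 37.81 mol; ν_Q = −1, so ξ = 37.81/1 = 37.81 mol.
Outlet amounts (n = n₀ + ν ξ):
  Q: 79.6 − 1(37.81) = 41.79
  P: 0 + 1(37.81) = 37.81
  R: 0 + 1(37.81) = 37.81
  U: 29.5 (inert)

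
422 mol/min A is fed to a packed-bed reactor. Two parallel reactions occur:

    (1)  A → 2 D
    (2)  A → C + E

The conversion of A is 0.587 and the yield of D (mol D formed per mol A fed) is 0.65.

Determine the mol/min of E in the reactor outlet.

111 mol/min

Yield of D: 2ξ₁ / 422 = 0.65 → ξ₁ = 137.2 mol/min.
Conversion of A: 1ξ₁ + 1ξ₂ = 0.587 × 422 = 247.7 → ξ₂ = 110.6 mol/min.
Outlet amounts (n = n₀ + Σ ν·ξ):
  A: 422 − 1(137.2) − 1(110.6) = 174.3
  D: 0 + 2(137.2) = 274.3
  C: 0 + 1(110.6) = 110.6
  E: 0 + 1(110.6) = 110.6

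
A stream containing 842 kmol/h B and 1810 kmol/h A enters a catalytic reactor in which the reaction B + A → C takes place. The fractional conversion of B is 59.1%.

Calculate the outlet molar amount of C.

B reacted = 0.591 × 842 = 497.6 kmol/h; ν_B = −1, so ξ = 497.6/1 = 497.6 kmol/h.
Outlet amounts (n = n₀ + ν ξ):
  B: 842 − 1(497.6) = 344.4
  A: 1810 − 1(497.6) = 1312
  C: 0 + 1(497.6) = 497.6

498 kmol/h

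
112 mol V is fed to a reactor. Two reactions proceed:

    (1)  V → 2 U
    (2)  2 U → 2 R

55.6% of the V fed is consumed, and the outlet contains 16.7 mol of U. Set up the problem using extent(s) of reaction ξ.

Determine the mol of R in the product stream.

Conversion of V: V consumed = 1ξ₁ = 0.556 × 112 → ξ₁ = 62.27 mol.
U balance: n_U = 0 + 2ξ₁ − 2ξ₂ = 16.7 → ξ₂ = (2·62.27 − 16.7)/2 = 53.92 mol.
Outlet amounts (n = n₀ + Σ ν·ξ):
  V: 112 − 1(62.27) = 49.73
  U: 0 + 2(62.27) − 2(53.92) = 16.7
  R: 0 + 2(53.92) = 107.8

108 mol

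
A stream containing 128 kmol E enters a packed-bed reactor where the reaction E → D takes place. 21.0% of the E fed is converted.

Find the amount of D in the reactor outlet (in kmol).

E reacted = 0.21 × 128 = 26.88 kmol; ν_E = −1, so ξ = 26.88/1 = 26.88 kmol.
Outlet amounts (n = n₀ + ν ξ):
  E: 128 − 1(26.88) = 101.1
  D: 0 + 1(26.88) = 26.88

26.9 kmol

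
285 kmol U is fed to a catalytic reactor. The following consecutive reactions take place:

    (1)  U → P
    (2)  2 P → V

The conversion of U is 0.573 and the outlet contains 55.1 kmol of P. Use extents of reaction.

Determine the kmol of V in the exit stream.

Conversion of U: U consumed = 1ξ₁ = 0.573 × 285 → ξ₁ = 163.3 kmol.
P balance: n_P = 0 + 1ξ₁ − 2ξ₂ = 55.1 → ξ₂ = (1·163.3 − 55.1)/2 = 54.1 kmol.
Outlet amounts (n = n₀ + Σ ν·ξ):
  U: 285 − 1(163.3) = 121.7
  P: 0 + 1(163.3) − 2(54.1) = 55.1
  V: 0 + 1(54.1) = 54.1

54.1 kmol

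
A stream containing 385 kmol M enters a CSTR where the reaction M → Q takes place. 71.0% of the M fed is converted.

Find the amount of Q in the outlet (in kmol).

M reacted = 0.71 × 385 = 273.3 kmol; ν_M = −1, so ξ = 273.3/1 = 273.3 kmol.
Outlet amounts (n = n₀ + ν ξ):
  M: 385 − 1(273.3) = 111.7
  Q: 0 + 1(273.3) = 273.3

273 kmol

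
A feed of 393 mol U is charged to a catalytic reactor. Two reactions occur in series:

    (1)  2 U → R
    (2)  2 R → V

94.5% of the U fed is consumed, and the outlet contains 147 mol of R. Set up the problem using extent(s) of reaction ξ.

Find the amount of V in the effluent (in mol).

19.3 mol

Conversion of U: U consumed = 2ξ₁ = 0.945 × 393 → ξ₁ = 185.7 mol.
R balance: n_R = 0 + 1ξ₁ − 2ξ₂ = 147 → ξ₂ = (1·185.7 − 147)/2 = 19.35 mol.
Outlet amounts (n = n₀ + Σ ν·ξ):
  U: 393 − 2(185.7) = 21.62
  R: 0 + 1(185.7) − 2(19.35) = 147
  V: 0 + 1(19.35) = 19.35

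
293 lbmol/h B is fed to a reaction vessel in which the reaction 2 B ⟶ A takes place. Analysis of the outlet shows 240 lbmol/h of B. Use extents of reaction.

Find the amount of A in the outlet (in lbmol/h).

For B: n = n₀ − 2ξ → 240 = 293 − 2ξ, giving ξ = 26.5 lbmol/h.
Outlet amounts (n = n₀ + ν ξ):
  B: 293 − 2(26.5) = 240
  A: 0 + 1(26.5) = 26.5

26.5 lbmol/h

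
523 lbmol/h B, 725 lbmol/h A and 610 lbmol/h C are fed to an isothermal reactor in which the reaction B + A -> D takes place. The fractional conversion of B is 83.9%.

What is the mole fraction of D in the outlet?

0.309

B reacted = 0.839 × 523 = 438.8 lbmol/h; ν_B = −1, so ξ = 438.8/1 = 438.8 lbmol/h.
Outlet amounts (n = n₀ + ν ξ):
  B: 523 − 1(438.8) = 84.2
  A: 725 − 1(438.8) = 286.2
  D: 0 + 1(438.8) = 438.8
  C: 610 (inert)
Total out = 1419 lbmol/h; y_D = 438.8 / 1419 = 0.3092.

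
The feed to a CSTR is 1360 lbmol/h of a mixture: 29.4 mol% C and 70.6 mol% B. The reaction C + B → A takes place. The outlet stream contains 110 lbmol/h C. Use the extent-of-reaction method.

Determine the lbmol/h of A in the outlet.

For C: n = n₀ − 1ξ → 110 = 399.8 − 1ξ, giving ξ = 289.8 lbmol/h.
Outlet amounts (n = n₀ + ν ξ):
  C: 399.8 − 1(289.8) = 110
  B: 960.2 − 1(289.8) = 670.3
  A: 0 + 1(289.8) = 289.8

290 lbmol/h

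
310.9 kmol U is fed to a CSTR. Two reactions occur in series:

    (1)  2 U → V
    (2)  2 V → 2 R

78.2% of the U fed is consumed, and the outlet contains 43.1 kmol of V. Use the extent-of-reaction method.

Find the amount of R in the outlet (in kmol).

78.5 kmol

Conversion of U: U consumed = 2ξ₁ = 0.782 × 310.9 → ξ₁ = 121.6 kmol.
V balance: n_V = 0 + 1ξ₁ − 2ξ₂ = 43.1 → ξ₂ = (1·121.6 − 43.1)/2 = 39.23 kmol.
Outlet amounts (n = n₀ + Σ ν·ξ):
  U: 310.9 − 2(121.6) = 67.78
  V: 0 + 1(121.6) − 2(39.23) = 43.1
  R: 0 + 2(39.23) = 78.46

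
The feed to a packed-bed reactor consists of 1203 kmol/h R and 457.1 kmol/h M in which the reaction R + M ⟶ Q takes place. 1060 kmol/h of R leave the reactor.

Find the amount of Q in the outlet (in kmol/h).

For R: n = n₀ − 1ξ → 1060 = 1203 − 1ξ, giving ξ = 143 kmol/h.
Outlet amounts (n = n₀ + ν ξ):
  R: 1203 − 1(143) = 1060
  M: 457.1 − 1(143) = 314.1
  Q: 0 + 1(143) = 143

143 kmol/h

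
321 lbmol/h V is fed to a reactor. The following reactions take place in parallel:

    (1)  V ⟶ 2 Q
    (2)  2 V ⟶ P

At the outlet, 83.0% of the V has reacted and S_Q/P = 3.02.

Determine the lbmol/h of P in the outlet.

75.9 lbmol/h

Conversion of V: V consumed = 0.83 × 321 = 266.4 lbmol/h = 1ξ₁ + 2ξ₂.
Selectivity: 2ξ₁ / (1ξ₂) = 3.02 → ξ₁ = 1.51 ξ₂.
Substitute: (1·1.51 + 2) ξ₂ = 266.4 → ξ₂ = 75.91 lbmol/h, ξ₁ = 114.6 lbmol/h.
Outlet amounts (n = n₀ + Σ ν·ξ):
  V: 321 − 1(114.6) − 2(75.91) = 54.57
  Q: 0 + 2(114.6) = 229.2
  P: 0 + 1(75.91) = 75.91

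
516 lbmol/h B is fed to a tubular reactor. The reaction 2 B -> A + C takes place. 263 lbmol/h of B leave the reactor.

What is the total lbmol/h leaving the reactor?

For B: n = n₀ − 2ξ → 263 = 516 − 2ξ, giving ξ = 126.5 lbmol/h.
Outlet amounts (n = n₀ + ν ξ):
  B: 516 − 2(126.5) = 263
  A: 0 + 1(126.5) = 126.5
  C: 0 + 1(126.5) = 126.5
Total out = 263 + 126.5 + 126.5 = 516 lbmol/h.

516 lbmol/h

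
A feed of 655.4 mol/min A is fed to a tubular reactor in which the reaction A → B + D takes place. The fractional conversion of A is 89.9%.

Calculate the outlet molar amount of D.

589 mol/min

A reacted = 0.899 × 655.4 = 589.2 mol/min; ν_A = −1, so ξ = 589.2/1 = 589.2 mol/min.
Outlet amounts (n = n₀ + ν ξ):
  A: 655.4 − 1(589.2) = 66.2
  B: 0 + 1(589.2) = 589.2
  D: 0 + 1(589.2) = 589.2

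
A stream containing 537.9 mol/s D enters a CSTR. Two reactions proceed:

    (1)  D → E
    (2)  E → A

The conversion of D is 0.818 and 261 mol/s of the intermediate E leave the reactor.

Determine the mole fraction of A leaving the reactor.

Conversion of D: D consumed = 1ξ₁ = 0.818 × 537.9 → ξ₁ = 440 mol/s.
E balance: n_E = 0 + 1ξ₁ − 1ξ₂ = 261 → ξ₂ = (1·440 − 261)/1 = 179 mol/s.
Outlet amounts (n = n₀ + Σ ν·ξ):
  D: 537.9 − 1(440) = 97.9
  E: 0 + 1(440) − 1(179) = 261
  A: 0 + 1(179) = 179
Total out = 537.9 mol/s; y_A = 179 / 537.9 = 0.3328.

0.333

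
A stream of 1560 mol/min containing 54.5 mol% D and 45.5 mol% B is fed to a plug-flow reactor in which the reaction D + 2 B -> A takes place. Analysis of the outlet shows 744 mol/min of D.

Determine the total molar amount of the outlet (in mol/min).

1350 mol/min

For D: n = n₀ − 1ξ → 744 = 850.2 − 1ξ, giving ξ = 106.2 mol/min.
Outlet amounts (n = n₀ + ν ξ):
  D: 850.2 − 1(106.2) = 744
  B: 709.8 − 2(106.2) = 497.4
  A: 0 + 1(106.2) = 106.2
Total out = 744 + 497.4 + 106.2 = 1348 mol/min.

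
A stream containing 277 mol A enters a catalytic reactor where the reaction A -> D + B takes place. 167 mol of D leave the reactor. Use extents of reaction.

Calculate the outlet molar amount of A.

For D: n = n₀ + 1ξ → 167 = 0 + 1ξ, giving ξ = 167 mol.
Outlet amounts (n = n₀ + ν ξ):
  A: 277 − 1(167) = 110
  D: 0 + 1(167) = 167
  B: 0 + 1(167) = 167

110 mol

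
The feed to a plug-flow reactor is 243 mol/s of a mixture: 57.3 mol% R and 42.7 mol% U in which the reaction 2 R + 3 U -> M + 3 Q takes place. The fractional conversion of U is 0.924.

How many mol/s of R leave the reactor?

U reacted = 0.924 × 103.8 = 95.88 mol/s; ν_U = −3, so ξ = 95.88/3 = 31.96 mol/s.
Outlet amounts (n = n₀ + ν ξ):
  R: 139.2 − 2(31.96) = 75.32
  U: 103.8 − 3(31.96) = 7.886
  M: 0 + 1(31.96) = 31.96
  Q: 0 + 3(31.96) = 95.88

75.3 mol/s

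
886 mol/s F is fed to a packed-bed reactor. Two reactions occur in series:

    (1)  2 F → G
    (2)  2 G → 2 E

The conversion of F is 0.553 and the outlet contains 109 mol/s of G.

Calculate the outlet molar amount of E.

136 mol/s

Conversion of F: F consumed = 2ξ₁ = 0.553 × 886 → ξ₁ = 245 mol/s.
G balance: n_G = 0 + 1ξ₁ − 2ξ₂ = 109 → ξ₂ = (1·245 − 109)/2 = 67.99 mol/s.
Outlet amounts (n = n₀ + Σ ν·ξ):
  F: 886 − 2(245) = 396
  G: 0 + 1(245) − 2(67.99) = 109
  E: 0 + 2(67.99) = 136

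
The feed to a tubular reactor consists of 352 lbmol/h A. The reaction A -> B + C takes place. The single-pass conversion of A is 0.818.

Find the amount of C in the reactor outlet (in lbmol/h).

A reacted = 0.818 × 352 = 287.9 lbmol/h; ν_A = −1, so ξ = 287.9/1 = 287.9 lbmol/h.
Outlet amounts (n = n₀ + ν ξ):
  A: 352 − 1(287.9) = 64.06
  B: 0 + 1(287.9) = 287.9
  C: 0 + 1(287.9) = 287.9

288 lbmol/h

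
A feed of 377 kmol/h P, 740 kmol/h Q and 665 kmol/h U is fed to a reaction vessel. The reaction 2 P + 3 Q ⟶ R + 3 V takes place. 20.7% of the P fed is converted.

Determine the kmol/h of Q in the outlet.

623 kmol/h

P reacted = 0.207 × 377 = 78.04 kmol/h; ν_P = −2, so ξ = 78.04/2 = 39.02 kmol/h.
Outlet amounts (n = n₀ + ν ξ):
  P: 377 − 2(39.02) = 299
  Q: 740 − 3(39.02) = 622.9
  R: 0 + 1(39.02) = 39.02
  V: 0 + 3(39.02) = 117.1
  U: 665 (inert)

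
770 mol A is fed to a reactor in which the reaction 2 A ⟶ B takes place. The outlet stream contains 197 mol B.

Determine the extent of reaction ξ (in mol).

For B: n = n₀ + 1ξ → 197 = 0 + 1ξ, giving ξ = 197 mol.
Outlet amounts (n = n₀ + ν ξ):
  A: 770 − 2(197) = 376
  B: 0 + 1(197) = 197

ξ = 197 mol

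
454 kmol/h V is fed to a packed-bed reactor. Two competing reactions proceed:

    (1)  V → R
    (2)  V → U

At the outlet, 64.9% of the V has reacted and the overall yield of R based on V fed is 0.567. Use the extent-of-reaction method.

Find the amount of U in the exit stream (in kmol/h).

37.2 kmol/h

Yield of R: 1ξ₁ / 454 = 0.567 → ξ₁ = 257.4 kmol/h.
Conversion of V: 1ξ₁ + 1ξ₂ = 0.649 × 454 = 294.6 → ξ₂ = 37.23 kmol/h.
Outlet amounts (n = n₀ + Σ ν·ξ):
  V: 454 − 1(257.4) − 1(37.23) = 159.4
  R: 0 + 1(257.4) = 257.4
  U: 0 + 1(37.23) = 37.23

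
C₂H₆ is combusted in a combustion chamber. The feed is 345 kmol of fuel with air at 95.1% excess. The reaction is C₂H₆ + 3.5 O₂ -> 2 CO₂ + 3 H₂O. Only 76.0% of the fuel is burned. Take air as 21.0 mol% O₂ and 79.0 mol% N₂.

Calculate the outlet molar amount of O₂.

1440 kmol

Stoichiometric O₂ = 3.5 × 345 = 1208 kmol; O₂ fed = 1208 × 1.951 = 2356 kmol.
N₂ fed = 2356 × 79/21 = 8862 kmol.
Fuel reacted = 0.76 × 345 → ξ = 262.2 kmol.
Outlet (n = n₀ + ν ξ):
  C₂H₆: 345 − 1(262.2) = 82.8
  O₂: 2356 − 3.5(262.2) = 1438
  N₂: 8862 (inert)
  CO₂: 0 + 2(262.2) = 524.4
  H₂O: 0 + 3(262.2) = 786.6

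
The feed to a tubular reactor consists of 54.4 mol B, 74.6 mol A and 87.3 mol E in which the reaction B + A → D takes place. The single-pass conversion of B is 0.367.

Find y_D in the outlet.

0.102

B reacted = 0.367 × 54.4 = 19.96 mol; ν_B = −1, so ξ = 19.96/1 = 19.96 mol.
Outlet amounts (n = n₀ + ν ξ):
  B: 54.4 − 1(19.96) = 34.44
  A: 74.6 − 1(19.96) = 54.64
  D: 0 + 1(19.96) = 19.96
  E: 87.3 (inert)
Total out = 196.3 mol; y_D = 19.96 / 196.3 = 0.1017.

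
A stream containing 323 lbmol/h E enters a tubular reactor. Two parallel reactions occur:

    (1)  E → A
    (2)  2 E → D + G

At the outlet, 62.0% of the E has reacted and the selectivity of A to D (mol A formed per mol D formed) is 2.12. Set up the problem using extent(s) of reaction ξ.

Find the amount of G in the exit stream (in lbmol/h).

48.6 lbmol/h

Conversion of E: E consumed = 0.62 × 323 = 200.3 lbmol/h = 1ξ₁ + 2ξ₂.
Selectivity: 1ξ₁ / (1ξ₂) = 2.12 → ξ₁ = 2.12 ξ₂.
Substitute: (1·2.12 + 2) ξ₂ = 200.3 → ξ₂ = 48.61 lbmol/h, ξ₁ = 103 lbmol/h.
Outlet amounts (n = n₀ + Σ ν·ξ):
  E: 323 − 1(103) − 2(48.61) = 122.7
  A: 0 + 1(103) = 103
  D: 0 + 1(48.61) = 48.61
  G: 0 + 1(48.61) = 48.61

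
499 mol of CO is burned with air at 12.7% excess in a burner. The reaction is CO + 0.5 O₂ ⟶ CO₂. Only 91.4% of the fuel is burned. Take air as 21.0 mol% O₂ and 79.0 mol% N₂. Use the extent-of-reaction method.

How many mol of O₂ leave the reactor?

Stoichiometric O₂ = 0.5 × 499 = 249.5 mol; O₂ fed = 249.5 × 1.127 = 281.2 mol.
N₂ fed = 281.2 × 79/21 = 1058 mol.
Fuel reacted = 0.914 × 499 → ξ = 456.1 mol.
Outlet (n = n₀ + ν ξ):
  CO: 499 − 1(456.1) = 42.91
  O₂: 281.2 − 0.5(456.1) = 53.14
  N₂: 1058 (inert)
  CO₂: 0 + 1(456.1) = 456.1

53.1 mol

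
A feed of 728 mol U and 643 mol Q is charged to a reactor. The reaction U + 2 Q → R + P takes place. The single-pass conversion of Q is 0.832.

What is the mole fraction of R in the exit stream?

Q reacted = 0.832 × 643 = 535 mol; ν_Q = −2, so ξ = 535/2 = 267.5 mol.
Outlet amounts (n = n₀ + ν ξ):
  U: 728 − 1(267.5) = 460.5
  Q: 643 − 2(267.5) = 108
  R: 0 + 1(267.5) = 267.5
  P: 0 + 1(267.5) = 267.5
Total out = 1104 mol; y_R = 267.5 / 1104 = 0.2424.

0.242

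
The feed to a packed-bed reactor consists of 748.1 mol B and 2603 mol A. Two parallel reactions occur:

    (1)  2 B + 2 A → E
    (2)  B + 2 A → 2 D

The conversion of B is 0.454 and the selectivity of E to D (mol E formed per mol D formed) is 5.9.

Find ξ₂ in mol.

ξ₂ = 13.8 mol

Conversion of B: B consumed = 0.454 × 748.1 = 339.6 mol = 2ξ₁ + 1ξ₂.
Selectivity: 1ξ₁ / (2ξ₂) = 5.9 → ξ₁ = 11.8 ξ₂.
Substitute: (2·11.8 + 1) ξ₂ = 339.6 → ξ₂ = 13.81 mol, ξ₁ = 162.9 mol.
Outlet amounts (n = n₀ + Σ ν·ξ):
  B: 748.1 − 2(162.9) − 1(13.81) = 408.5
  A: 2603 − 2(162.9) − 2(13.81) = 2250
  E: 0 + 1(162.9) = 162.9
  D: 0 + 2(13.81) = 27.61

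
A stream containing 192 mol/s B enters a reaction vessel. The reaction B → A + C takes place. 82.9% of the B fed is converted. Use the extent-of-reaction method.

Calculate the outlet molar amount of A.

B reacted = 0.829 × 192 = 159.2 mol/s; ν_B = −1, so ξ = 159.2/1 = 159.2 mol/s.
Outlet amounts (n = n₀ + ν ξ):
  B: 192 − 1(159.2) = 32.83
  A: 0 + 1(159.2) = 159.2
  C: 0 + 1(159.2) = 159.2

159 mol/s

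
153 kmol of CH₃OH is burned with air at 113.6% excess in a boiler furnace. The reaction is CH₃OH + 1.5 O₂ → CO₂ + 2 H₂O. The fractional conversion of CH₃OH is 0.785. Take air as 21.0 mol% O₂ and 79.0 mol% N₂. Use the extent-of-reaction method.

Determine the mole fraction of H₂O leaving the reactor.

0.0943

Stoichiometric O₂ = 1.5 × 153 = 229.5 kmol; O₂ fed = 229.5 × 2.136 = 490.2 kmol.
N₂ fed = 490.2 × 79/21 = 1844 kmol.
Fuel reacted = 0.785 × 153 → ξ = 120.1 kmol.
Outlet (n = n₀ + ν ξ):
  CH₃OH: 153 − 1(120.1) = 32.89
  O₂: 490.2 − 1.5(120.1) = 310.1
  N₂: 1844 (inert)
  CO₂: 0 + 1(120.1) = 120.1
  H₂O: 0 + 2(120.1) = 240.2
Total out = 2547 kmol; y_H₂O = 240.2 / 2547 = 0.0943.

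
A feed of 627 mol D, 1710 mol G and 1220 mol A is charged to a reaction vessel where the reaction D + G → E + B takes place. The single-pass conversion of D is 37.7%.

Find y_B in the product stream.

0.0665

D reacted = 0.377 × 627 = 236.4 mol; ν_D = −1, so ξ = 236.4/1 = 236.4 mol.
Outlet amounts (n = n₀ + ν ξ):
  D: 627 − 1(236.4) = 390.6
  G: 1710 − 1(236.4) = 1474
  E: 0 + 1(236.4) = 236.4
  B: 0 + 1(236.4) = 236.4
  A: 1220 (inert)
Total out = 3557 mol; y_B = 236.4 / 3557 = 0.06645.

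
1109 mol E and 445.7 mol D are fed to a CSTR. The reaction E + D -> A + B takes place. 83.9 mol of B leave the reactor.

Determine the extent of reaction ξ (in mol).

ξ = 83.9 mol

For B: n = n₀ + 1ξ → 83.9 = 0 + 1ξ, giving ξ = 83.9 mol.
Outlet amounts (n = n₀ + ν ξ):
  E: 1109 − 1(83.9) = 1025
  D: 445.7 − 1(83.9) = 361.8
  A: 0 + 1(83.9) = 83.9
  B: 0 + 1(83.9) = 83.9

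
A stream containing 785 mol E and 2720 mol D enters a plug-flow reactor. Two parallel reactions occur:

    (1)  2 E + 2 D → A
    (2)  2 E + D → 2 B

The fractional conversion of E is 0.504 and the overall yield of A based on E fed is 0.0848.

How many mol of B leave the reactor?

Yield of A: 1ξ₁ / 785 = 0.0848 → ξ₁ = 66.57 mol.
Conversion of E: 2ξ₁ + 2ξ₂ = 0.504 × 785 = 395.6 → ξ₂ = 131.3 mol.
Outlet amounts (n = n₀ + Σ ν·ξ):
  E: 785 − 2(66.57) − 2(131.3) = 389.4
  D: 2720 − 2(66.57) − 1(131.3) = 2456
  A: 0 + 1(66.57) = 66.57
  B: 0 + 2(131.3) = 262.5

263 mol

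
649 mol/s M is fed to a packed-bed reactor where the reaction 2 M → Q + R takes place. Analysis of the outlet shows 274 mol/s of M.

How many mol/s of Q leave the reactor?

For M: n = n₀ − 2ξ → 274 = 649 − 2ξ, giving ξ = 187.5 mol/s.
Outlet amounts (n = n₀ + ν ξ):
  M: 649 − 2(187.5) = 274
  Q: 0 + 1(187.5) = 187.5
  R: 0 + 1(187.5) = 187.5

188 mol/s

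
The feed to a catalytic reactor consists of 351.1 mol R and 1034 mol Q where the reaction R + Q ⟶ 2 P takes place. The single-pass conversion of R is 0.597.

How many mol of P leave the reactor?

419 mol

R reacted = 0.597 × 351.1 = 209.6 mol; ν_R = −1, so ξ = 209.6/1 = 209.6 mol.
Outlet amounts (n = n₀ + ν ξ):
  R: 351.1 − 1(209.6) = 141.5
  Q: 1034 − 1(209.6) = 824.4
  P: 0 + 2(209.6) = 419.2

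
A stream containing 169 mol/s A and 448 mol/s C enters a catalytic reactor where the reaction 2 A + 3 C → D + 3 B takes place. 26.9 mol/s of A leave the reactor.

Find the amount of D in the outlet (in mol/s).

71 mol/s

For A: n = n₀ − 2ξ → 26.9 = 169 − 2ξ, giving ξ = 71.05 mol/s.
Outlet amounts (n = n₀ + ν ξ):
  A: 169 − 2(71.05) = 26.9
  C: 448 − 3(71.05) = 234.9
  D: 0 + 1(71.05) = 71.05
  B: 0 + 3(71.05) = 213.1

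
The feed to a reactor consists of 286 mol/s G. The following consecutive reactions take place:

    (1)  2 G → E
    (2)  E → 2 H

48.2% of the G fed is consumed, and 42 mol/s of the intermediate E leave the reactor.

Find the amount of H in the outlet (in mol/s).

53.9 mol/s

Conversion of G: G consumed = 2ξ₁ = 0.482 × 286 → ξ₁ = 68.93 mol/s.
E balance: n_E = 0 + 1ξ₁ − 1ξ₂ = 42 → ξ₂ = (1·68.93 − 42)/1 = 26.93 mol/s.
Outlet amounts (n = n₀ + Σ ν·ξ):
  G: 286 − 2(68.93) = 148.1
  E: 0 + 1(68.93) − 1(26.93) = 42
  H: 0 + 2(26.93) = 53.85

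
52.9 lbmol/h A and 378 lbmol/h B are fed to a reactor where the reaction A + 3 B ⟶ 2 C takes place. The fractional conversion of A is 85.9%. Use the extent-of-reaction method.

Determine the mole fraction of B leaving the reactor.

0.711

A reacted = 0.859 × 52.9 = 45.44 lbmol/h; ν_A = −1, so ξ = 45.44/1 = 45.44 lbmol/h.
Outlet amounts (n = n₀ + ν ξ):
  A: 52.9 − 1(45.44) = 7.459
  B: 378 − 3(45.44) = 241.7
  C: 0 + 2(45.44) = 90.88
Total out = 340 lbmol/h; y_B = 241.7 / 340 = 0.7108.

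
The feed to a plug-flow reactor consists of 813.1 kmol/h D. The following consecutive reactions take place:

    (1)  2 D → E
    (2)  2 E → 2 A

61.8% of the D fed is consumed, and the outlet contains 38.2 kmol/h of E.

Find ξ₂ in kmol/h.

Conversion of D: D consumed = 2ξ₁ = 0.618 × 813.1 → ξ₁ = 251.2 kmol/h.
E balance: n_E = 0 + 1ξ₁ − 2ξ₂ = 38.2 → ξ₂ = (1·251.2 − 38.2)/2 = 106.5 kmol/h.
Outlet amounts (n = n₀ + Σ ν·ξ):
  D: 813.1 − 2(251.2) = 310.6
  E: 0 + 1(251.2) − 2(106.5) = 38.2
  A: 0 + 2(106.5) = 213

ξ₂ = 107 kmol/h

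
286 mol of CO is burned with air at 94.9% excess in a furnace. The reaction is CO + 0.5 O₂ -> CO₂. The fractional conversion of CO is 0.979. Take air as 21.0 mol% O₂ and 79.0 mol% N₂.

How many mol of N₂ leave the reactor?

1050 mol

Stoichiometric O₂ = 0.5 × 286 = 143 mol; O₂ fed = 143 × 1.949 = 278.7 mol.
N₂ fed = 278.7 × 79/21 = 1048 mol.
Fuel reacted = 0.979 × 286 → ξ = 280 mol.
Outlet (n = n₀ + ν ξ):
  CO: 286 − 1(280) = 6.006
  O₂: 278.7 − 0.5(280) = 138.7
  N₂: 1048 (inert)
  CO₂: 0 + 1(280) = 280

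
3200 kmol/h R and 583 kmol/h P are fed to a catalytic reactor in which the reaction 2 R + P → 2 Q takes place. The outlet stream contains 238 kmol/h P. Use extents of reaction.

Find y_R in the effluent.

For P: n = n₀ − 1ξ → 238 = 583 − 1ξ, giving ξ = 345 kmol/h.
Outlet amounts (n = n₀ + ν ξ):
  R: 3200 − 2(345) = 2510
  P: 583 − 1(345) = 238
  Q: 0 + 2(345) = 690
Total out = 3438 kmol/h; y_R = 2510 / 3438 = 0.7301.

0.73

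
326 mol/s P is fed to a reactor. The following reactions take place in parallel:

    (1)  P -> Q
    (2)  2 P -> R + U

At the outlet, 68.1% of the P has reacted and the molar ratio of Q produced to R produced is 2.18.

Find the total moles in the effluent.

Conversion of P: P consumed = 0.681 × 326 = 222 mol/s = 1ξ₁ + 2ξ₂.
Selectivity: 1ξ₁ / (1ξ₂) = 2.18 → ξ₁ = 2.18 ξ₂.
Substitute: (1·2.18 + 2) ξ₂ = 222 → ξ₂ = 53.11 mol/s, ξ₁ = 115.8 mol/s.
Outlet amounts (n = n₀ + Σ ν·ξ):
  P: 326 − 1(115.8) − 2(53.11) = 104
  Q: 0 + 1(115.8) = 115.8
  R: 0 + 1(53.11) = 53.11
  U: 0 + 1(53.11) = 53.11
Total out = 104 + 115.8 + 53.11 + 53.11 = 326 mol/s.

326 mol/s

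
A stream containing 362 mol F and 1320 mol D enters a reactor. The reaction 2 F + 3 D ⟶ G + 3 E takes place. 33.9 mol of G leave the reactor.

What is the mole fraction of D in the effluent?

For G: n = n₀ + 1ξ → 33.9 = 0 + 1ξ, giving ξ = 33.9 mol.
Outlet amounts (n = n₀ + ν ξ):
  F: 362 − 2(33.9) = 294.2
  D: 1320 − 3(33.9) = 1218
  G: 0 + 1(33.9) = 33.9
  E: 0 + 3(33.9) = 101.7
Total out = 1648 mol; y_D = 1218 / 1648 = 0.7392.

0.739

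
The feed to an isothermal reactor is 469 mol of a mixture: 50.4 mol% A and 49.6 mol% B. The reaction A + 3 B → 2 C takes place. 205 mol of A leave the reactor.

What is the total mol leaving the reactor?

For A: n = n₀ − 1ξ → 205 = 236.4 − 1ξ, giving ξ = 31.38 mol.
Outlet amounts (n = n₀ + ν ξ):
  A: 236.4 − 1(31.38) = 205
  B: 232.6 − 3(31.38) = 138.5
  C: 0 + 2(31.38) = 62.75
Total out = 205 + 138.5 + 62.75 = 406.2 mol.

406 mol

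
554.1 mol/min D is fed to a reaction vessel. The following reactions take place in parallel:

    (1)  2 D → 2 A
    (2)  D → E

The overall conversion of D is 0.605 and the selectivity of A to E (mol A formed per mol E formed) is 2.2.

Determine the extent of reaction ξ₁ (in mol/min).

ξ₁ = 115 mol/min

Conversion of D: D consumed = 0.605 × 554.1 = 335.2 mol/min = 2ξ₁ + 1ξ₂.
Selectivity: 2ξ₁ / (1ξ₂) = 2.2 → ξ₁ = 1.1 ξ₂.
Substitute: (2·1.1 + 1) ξ₂ = 335.2 → ξ₂ = 104.8 mol/min, ξ₁ = 115.2 mol/min.
Outlet amounts (n = n₀ + Σ ν·ξ):
  D: 554.1 − 2(115.2) − 1(104.8) = 218.9
  A: 0 + 2(115.2) = 230.5
  E: 0 + 1(104.8) = 104.8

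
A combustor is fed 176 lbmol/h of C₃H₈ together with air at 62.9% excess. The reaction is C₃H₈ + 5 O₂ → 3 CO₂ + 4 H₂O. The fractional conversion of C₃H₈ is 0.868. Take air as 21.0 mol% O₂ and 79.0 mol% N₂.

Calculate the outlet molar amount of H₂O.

Stoichiometric O₂ = 5 × 176 = 880 lbmol/h; O₂ fed = 880 × 1.629 = 1434 lbmol/h.
N₂ fed = 1434 × 79/21 = 5393 lbmol/h.
Fuel reacted = 0.868 × 176 → ξ = 152.8 lbmol/h.
Outlet (n = n₀ + ν ξ):
  C₃H₈: 176 − 1(152.8) = 23.23
  O₂: 1434 − 5(152.8) = 669.7
  N₂: 5393 (inert)
  CO₂: 0 + 3(152.8) = 458.3
  H₂O: 0 + 4(152.8) = 611.1

611 lbmol/h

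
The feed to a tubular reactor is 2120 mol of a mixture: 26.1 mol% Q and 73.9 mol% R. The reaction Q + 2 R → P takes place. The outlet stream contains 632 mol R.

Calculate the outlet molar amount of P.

For R: n = n₀ − 2ξ → 632 = 1567 − 2ξ, giving ξ = 467.3 mol.
Outlet amounts (n = n₀ + ν ξ):
  Q: 553.3 − 1(467.3) = 85.98
  R: 1567 − 2(467.3) = 632
  P: 0 + 1(467.3) = 467.3

467 mol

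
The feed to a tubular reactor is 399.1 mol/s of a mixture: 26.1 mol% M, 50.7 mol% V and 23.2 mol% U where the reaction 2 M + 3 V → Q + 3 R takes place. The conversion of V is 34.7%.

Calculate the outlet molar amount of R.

70.2 mol/s

V reacted = 0.347 × 202.3 = 70.21 mol/s; ν_V = −3, so ξ = 70.21/3 = 23.4 mol/s.
Outlet amounts (n = n₀ + ν ξ):
  M: 104.2 − 2(23.4) = 57.36
  V: 202.3 − 3(23.4) = 132.1
  Q: 0 + 1(23.4) = 23.4
  R: 0 + 3(23.4) = 70.21
  U: 92.59 (inert)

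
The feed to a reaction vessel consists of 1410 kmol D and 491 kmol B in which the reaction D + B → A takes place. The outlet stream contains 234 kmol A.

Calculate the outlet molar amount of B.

257 kmol

For A: n = n₀ + 1ξ → 234 = 0 + 1ξ, giving ξ = 234 kmol.
Outlet amounts (n = n₀ + ν ξ):
  D: 1410 − 1(234) = 1176
  B: 491 − 1(234) = 257
  A: 0 + 1(234) = 234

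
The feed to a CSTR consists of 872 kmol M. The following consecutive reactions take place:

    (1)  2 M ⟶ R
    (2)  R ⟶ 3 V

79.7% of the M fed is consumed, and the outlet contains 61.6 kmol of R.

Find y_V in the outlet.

Conversion of M: M consumed = 2ξ₁ = 0.797 × 872 → ξ₁ = 347.5 kmol.
R balance: n_R = 0 + 1ξ₁ − 1ξ₂ = 61.6 → ξ₂ = (1·347.5 − 61.6)/1 = 285.9 kmol.
Outlet amounts (n = n₀ + Σ ν·ξ):
  M: 872 − 2(347.5) = 177
  R: 0 + 1(347.5) − 1(285.9) = 61.6
  V: 0 + 3(285.9) = 857.7
Total out = 1096 kmol; y_V = 857.7 / 1096 = 0.7823.

0.782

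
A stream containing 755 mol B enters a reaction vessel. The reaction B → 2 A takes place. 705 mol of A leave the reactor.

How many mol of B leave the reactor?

For A: n = n₀ + 2ξ → 705 = 0 + 2ξ, giving ξ = 352.5 mol.
Outlet amounts (n = n₀ + ν ξ):
  B: 755 − 1(352.5) = 402.5
  A: 0 + 2(352.5) = 705

402 mol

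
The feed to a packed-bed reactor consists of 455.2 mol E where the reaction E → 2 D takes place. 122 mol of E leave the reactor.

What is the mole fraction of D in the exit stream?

0.845

For E: n = n₀ − 1ξ → 122 = 455.2 − 1ξ, giving ξ = 333.2 mol.
Outlet amounts (n = n₀ + ν ξ):
  E: 455.2 − 1(333.2) = 122
  D: 0 + 2(333.2) = 666.4
Total out = 788.4 mol; y_D = 666.4 / 788.4 = 0.8453.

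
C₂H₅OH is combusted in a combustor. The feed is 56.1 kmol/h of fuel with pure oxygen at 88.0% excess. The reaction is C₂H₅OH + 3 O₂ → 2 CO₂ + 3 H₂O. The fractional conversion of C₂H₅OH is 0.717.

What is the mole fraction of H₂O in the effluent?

0.292

Stoichiometric O₂ = 3 × 56.1 = 168.3 kmol/h; O₂ fed = 168.3 × 1.880 = 316.4 kmol/h.
Fuel reacted = 0.717 × 56.1 → ξ = 40.22 kmol/h.
Outlet (n = n₀ + ν ξ):
  C₂H₅OH: 56.1 − 1(40.22) = 15.88
  O₂: 316.4 − 3(40.22) = 195.7
  CO₂: 0 + 2(40.22) = 80.45
  H₂O: 0 + 3(40.22) = 120.7
Total out = 412.7 kmol/h; y_H₂O = 120.7 / 412.7 = 0.2924.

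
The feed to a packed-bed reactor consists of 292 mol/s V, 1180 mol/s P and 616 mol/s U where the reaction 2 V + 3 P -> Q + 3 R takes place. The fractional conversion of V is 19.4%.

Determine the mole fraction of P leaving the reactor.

0.532

V reacted = 0.194 × 292 = 56.65 mol/s; ν_V = −2, so ξ = 56.65/2 = 28.32 mol/s.
Outlet amounts (n = n₀ + ν ξ):
  V: 292 − 2(28.32) = 235.4
  P: 1180 − 3(28.32) = 1095
  Q: 0 + 1(28.32) = 28.32
  R: 0 + 3(28.32) = 84.97
  U: 616 (inert)
Total out = 2060 mol/s; y_P = 1095 / 2060 = 0.5317.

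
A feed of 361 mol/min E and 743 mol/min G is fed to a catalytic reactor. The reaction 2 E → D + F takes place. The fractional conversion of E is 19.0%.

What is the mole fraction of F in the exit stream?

E reacted = 0.19 × 361 = 68.59 mol/min; ν_E = −2, so ξ = 68.59/2 = 34.3 mol/min.
Outlet amounts (n = n₀ + ν ξ):
  E: 361 − 2(34.3) = 292.4
  D: 0 + 1(34.3) = 34.3
  F: 0 + 1(34.3) = 34.3
  G: 743 (inert)
Total out = 1104 mol/min; y_F = 34.3 / 1104 = 0.03106.

0.0311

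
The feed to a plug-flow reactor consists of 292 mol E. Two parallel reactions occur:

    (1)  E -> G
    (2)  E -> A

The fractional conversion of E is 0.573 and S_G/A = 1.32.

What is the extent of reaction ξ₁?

Conversion of E: E consumed = 0.573 × 292 = 167.3 mol = 1ξ₁ + 1ξ₂.
Selectivity: 1ξ₁ / (1ξ₂) = 1.32 → ξ₁ = 1.32 ξ₂.
Substitute: (1·1.32 + 1) ξ₂ = 167.3 → ξ₂ = 72.12 mol, ξ₁ = 95.2 mol.
Outlet amounts (n = n₀ + Σ ν·ξ):
  E: 292 − 1(95.2) − 1(72.12) = 124.7
  G: 0 + 1(95.2) = 95.2
  A: 0 + 1(72.12) = 72.12

ξ₁ = 95.2 mol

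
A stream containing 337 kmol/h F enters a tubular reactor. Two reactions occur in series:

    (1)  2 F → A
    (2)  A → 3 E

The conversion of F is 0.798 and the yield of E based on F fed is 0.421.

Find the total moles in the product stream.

297 kmol/h

Conversion of F: F consumed = 2ξ₁ = 0.798 × 337 → ξ₁ = 134.5 kmol/h.
Yield of E: 3ξ₂ / 337 = 0.421 → ξ₂ = 47.29 kmol/h.
Outlet amounts (n = n₀ + Σ ν·ξ):
  F: 337 − 2(134.5) = 68.07
  A: 0 + 1(134.5) − 1(47.29) = 87.17
  E: 0 + 3(47.29) = 141.9
Total out = 68.07 + 87.17 + 141.9 = 297.1 kmol/h.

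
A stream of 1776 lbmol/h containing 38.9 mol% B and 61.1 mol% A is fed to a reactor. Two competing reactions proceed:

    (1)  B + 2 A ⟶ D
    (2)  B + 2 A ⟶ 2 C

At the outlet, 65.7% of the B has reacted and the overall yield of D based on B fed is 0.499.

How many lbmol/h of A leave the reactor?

177 lbmol/h

Yield of D: 1ξ₁ / 690.9 = 0.499 → ξ₁ = 344.7 lbmol/h.
Conversion of B: 1ξ₁ + 1ξ₂ = 0.657 × 690.9 = 453.9 → ξ₂ = 109.2 lbmol/h.
Outlet amounts (n = n₀ + Σ ν·ξ):
  B: 690.9 − 1(344.7) − 1(109.2) = 237
  A: 1085 − 2(344.7) − 2(109.2) = 177.3
  D: 0 + 1(344.7) = 344.7
  C: 0 + 2(109.2) = 218.3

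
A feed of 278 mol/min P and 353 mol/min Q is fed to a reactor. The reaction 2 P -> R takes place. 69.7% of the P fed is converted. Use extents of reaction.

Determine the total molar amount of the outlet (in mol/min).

P reacted = 0.697 × 278 = 193.8 mol/min; ν_P = −2, so ξ = 193.8/2 = 96.88 mol/min.
Outlet amounts (n = n₀ + ν ξ):
  P: 278 − 2(96.88) = 84.23
  R: 0 + 1(96.88) = 96.88
  Q: 353 (inert)
Total out = 84.23 + 96.88 + 353 = 534.1 mol/min.

534 mol/min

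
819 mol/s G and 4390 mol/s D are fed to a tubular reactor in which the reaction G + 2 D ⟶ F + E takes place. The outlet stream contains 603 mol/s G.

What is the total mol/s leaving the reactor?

4990 mol/s

For G: n = n₀ − 1ξ → 603 = 819 − 1ξ, giving ξ = 216 mol/s.
Outlet amounts (n = n₀ + ν ξ):
  G: 819 − 1(216) = 603
  D: 4390 − 2(216) = 3958
  F: 0 + 1(216) = 216
  E: 0 + 1(216) = 216
Total out = 603 + 3958 + 216 + 216 = 4993 mol/s.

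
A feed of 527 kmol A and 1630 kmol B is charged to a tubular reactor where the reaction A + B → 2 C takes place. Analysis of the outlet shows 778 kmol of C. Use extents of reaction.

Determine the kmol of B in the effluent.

1240 kmol

For C: n = n₀ + 2ξ → 778 = 0 + 2ξ, giving ξ = 389 kmol.
Outlet amounts (n = n₀ + ν ξ):
  A: 527 − 1(389) = 138
  B: 1630 − 1(389) = 1241
  C: 0 + 2(389) = 778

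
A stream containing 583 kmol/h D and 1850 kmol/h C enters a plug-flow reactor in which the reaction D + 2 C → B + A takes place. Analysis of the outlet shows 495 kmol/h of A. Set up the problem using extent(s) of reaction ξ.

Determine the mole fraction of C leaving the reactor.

For A: n = n₀ + 1ξ → 495 = 0 + 1ξ, giving ξ = 495 kmol/h.
Outlet amounts (n = n₀ + ν ξ):
  D: 583 − 1(495) = 88
  C: 1850 − 2(495) = 860
  B: 0 + 1(495) = 495
  A: 0 + 1(495) = 495
Total out = 1938 kmol/h; y_C = 860 / 1938 = 0.4438.

0.444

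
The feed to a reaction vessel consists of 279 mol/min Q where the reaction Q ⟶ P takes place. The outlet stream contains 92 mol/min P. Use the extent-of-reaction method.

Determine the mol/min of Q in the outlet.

For P: n = n₀ + 1ξ → 92 = 0 + 1ξ, giving ξ = 92 mol/min.
Outlet amounts (n = n₀ + ν ξ):
  Q: 279 − 1(92) = 187
  P: 0 + 1(92) = 92

187 mol/min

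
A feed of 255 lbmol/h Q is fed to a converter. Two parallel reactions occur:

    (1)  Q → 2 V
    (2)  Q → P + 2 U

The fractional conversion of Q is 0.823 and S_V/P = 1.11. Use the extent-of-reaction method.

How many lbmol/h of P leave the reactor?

135 lbmol/h

Conversion of Q: Q consumed = 0.823 × 255 = 209.9 lbmol/h = 1ξ₁ + 1ξ₂.
Selectivity: 2ξ₁ / (1ξ₂) = 1.11 → ξ₁ = 0.555 ξ₂.
Substitute: (1·0.555 + 1) ξ₂ = 209.9 → ξ₂ = 135 lbmol/h, ξ₁ = 74.9 lbmol/h.
Outlet amounts (n = n₀ + Σ ν·ξ):
  Q: 255 − 1(74.9) − 1(135) = 45.14
  V: 0 + 2(74.9) = 149.8
  P: 0 + 1(135) = 135
  U: 0 + 2(135) = 269.9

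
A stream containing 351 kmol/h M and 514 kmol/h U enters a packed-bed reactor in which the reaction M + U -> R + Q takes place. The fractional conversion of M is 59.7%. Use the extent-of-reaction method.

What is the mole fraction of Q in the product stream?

0.242

M reacted = 0.597 × 351 = 209.5 kmol/h; ν_M = −1, so ξ = 209.5/1 = 209.5 kmol/h.
Outlet amounts (n = n₀ + ν ξ):
  M: 351 − 1(209.5) = 141.5
  U: 514 − 1(209.5) = 304.5
  R: 0 + 1(209.5) = 209.5
  Q: 0 + 1(209.5) = 209.5
Total out = 865 kmol/h; y_Q = 209.5 / 865 = 0.2423.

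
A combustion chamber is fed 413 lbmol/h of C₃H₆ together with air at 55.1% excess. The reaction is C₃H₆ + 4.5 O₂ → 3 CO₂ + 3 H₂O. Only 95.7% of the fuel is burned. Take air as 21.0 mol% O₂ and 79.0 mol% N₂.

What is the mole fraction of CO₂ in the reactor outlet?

0.0827

Stoichiometric O₂ = 4.5 × 413 = 1858 lbmol/h; O₂ fed = 1858 × 1.551 = 2883 lbmol/h.
N₂ fed = 2883 × 79/21 = 10840 lbmol/h.
Fuel reacted = 0.957 × 413 → ξ = 395.2 lbmol/h.
Outlet (n = n₀ + ν ξ):
  C₃H₆: 413 − 1(395.2) = 17.76
  O₂: 2883 − 4.5(395.2) = 1104
  N₂: 10840 (inert)
  CO₂: 0 + 3(395.2) = 1186
  H₂O: 0 + 3(395.2) = 1186
Total out = 14340 lbmol/h; y_CO₂ = 1186 / 14340 = 0.0827.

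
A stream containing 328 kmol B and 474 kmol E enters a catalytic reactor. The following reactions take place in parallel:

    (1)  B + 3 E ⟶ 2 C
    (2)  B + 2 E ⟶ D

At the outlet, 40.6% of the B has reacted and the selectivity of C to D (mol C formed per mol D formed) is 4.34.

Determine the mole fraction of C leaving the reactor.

Conversion of B: B consumed = 0.406 × 328 = 133.2 kmol = 1ξ₁ + 1ξ₂.
Selectivity: 2ξ₁ / (1ξ₂) = 4.34 → ξ₁ = 2.17 ξ₂.
Substitute: (1·2.17 + 1) ξ₂ = 133.2 → ξ₂ = 42.01 kmol, ξ₁ = 91.16 kmol.
Outlet amounts (n = n₀ + Σ ν·ξ):
  B: 328 − 1(91.16) − 1(42.01) = 194.8
  E: 474 − 3(91.16) − 2(42.01) = 116.5
  C: 0 + 2(91.16) = 182.3
  D: 0 + 1(42.01) = 42.01
Total out = 535.7 kmol; y_C = 182.3 / 535.7 = 0.3404.

0.34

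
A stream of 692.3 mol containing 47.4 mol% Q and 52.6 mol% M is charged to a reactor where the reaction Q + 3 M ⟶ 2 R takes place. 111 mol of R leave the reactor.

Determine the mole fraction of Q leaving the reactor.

0.469

For R: n = n₀ + 2ξ → 111 = 0 + 2ξ, giving ξ = 55.5 mol.
Outlet amounts (n = n₀ + ν ξ):
  Q: 328.2 − 1(55.5) = 272.7
  M: 364.1 − 3(55.5) = 197.6
  R: 0 + 2(55.5) = 111
Total out = 581.3 mol; y_Q = 272.7 / 581.3 = 0.469.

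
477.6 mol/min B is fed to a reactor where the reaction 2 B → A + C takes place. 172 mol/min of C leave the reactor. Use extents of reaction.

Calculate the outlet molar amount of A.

For C: n = n₀ + 1ξ → 172 = 0 + 1ξ, giving ξ = 172 mol/min.
Outlet amounts (n = n₀ + ν ξ):
  B: 477.6 − 2(172) = 133.6
  A: 0 + 1(172) = 172
  C: 0 + 1(172) = 172

172 mol/min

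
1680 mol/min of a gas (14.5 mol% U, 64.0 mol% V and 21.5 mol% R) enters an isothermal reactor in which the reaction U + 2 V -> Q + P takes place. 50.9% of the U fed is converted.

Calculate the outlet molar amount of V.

U reacted = 0.509 × 243.6 = 124 mol/min; ν_U = −1, so ξ = 124/1 = 124 mol/min.
Outlet amounts (n = n₀ + ν ξ):
  U: 243.6 − 1(124) = 119.6
  V: 1075 − 2(124) = 827.2
  Q: 0 + 1(124) = 124
  P: 0 + 1(124) = 124
  R: 361.2 (inert)

827 mol/min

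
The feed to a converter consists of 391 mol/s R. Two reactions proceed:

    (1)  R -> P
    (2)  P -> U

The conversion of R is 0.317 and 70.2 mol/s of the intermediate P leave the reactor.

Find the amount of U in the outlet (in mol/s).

53.7 mol/s

Conversion of R: R consumed = 1ξ₁ = 0.317 × 391 → ξ₁ = 123.9 mol/s.
P balance: n_P = 0 + 1ξ₁ − 1ξ₂ = 70.2 → ξ₂ = (1·123.9 − 70.2)/1 = 53.75 mol/s.
Outlet amounts (n = n₀ + Σ ν·ξ):
  R: 391 − 1(123.9) = 267.1
  P: 0 + 1(123.9) − 1(53.75) = 70.2
  U: 0 + 1(53.75) = 53.75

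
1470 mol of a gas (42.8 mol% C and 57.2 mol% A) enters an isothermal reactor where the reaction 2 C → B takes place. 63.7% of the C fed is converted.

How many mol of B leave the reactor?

200 mol

C reacted = 0.637 × 629.2 = 400.8 mol; ν_C = −2, so ξ = 400.8/2 = 200.4 mol.
Outlet amounts (n = n₀ + ν ξ):
  C: 629.2 − 2(200.4) = 228.4
  B: 0 + 1(200.4) = 200.4
  A: 840.8 (inert)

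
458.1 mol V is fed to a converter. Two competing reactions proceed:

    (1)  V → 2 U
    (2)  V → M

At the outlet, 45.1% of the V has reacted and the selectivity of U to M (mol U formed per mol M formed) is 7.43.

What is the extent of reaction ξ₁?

ξ₁ = 163 mol

Conversion of V: V consumed = 0.451 × 458.1 = 206.6 mol = 1ξ₁ + 1ξ₂.
Selectivity: 2ξ₁ / (1ξ₂) = 7.43 → ξ₁ = 3.715 ξ₂.
Substitute: (1·3.715 + 1) ξ₂ = 206.6 → ξ₂ = 43.82 mol, ξ₁ = 162.8 mol.
Outlet amounts (n = n₀ + Σ ν·ξ):
  V: 458.1 − 1(162.8) − 1(43.82) = 251.5
  U: 0 + 2(162.8) = 325.6
  M: 0 + 1(43.82) = 43.82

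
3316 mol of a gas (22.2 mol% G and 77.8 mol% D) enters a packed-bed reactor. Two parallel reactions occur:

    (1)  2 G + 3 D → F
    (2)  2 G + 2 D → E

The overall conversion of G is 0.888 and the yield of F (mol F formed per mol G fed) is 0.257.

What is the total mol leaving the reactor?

2150 mol

Yield of F: 1ξ₁ / 736.2 = 0.257 → ξ₁ = 189.2 mol.
Conversion of G: 2ξ₁ + 2ξ₂ = 0.888 × 736.2 = 653.7 → ξ₂ = 137.7 mol.
Outlet amounts (n = n₀ + Σ ν·ξ):
  G: 736.2 − 2(189.2) − 2(137.7) = 82.45
  D: 2580 − 3(189.2) − 2(137.7) = 1737
  F: 0 + 1(189.2) = 189.2
  E: 0 + 1(137.7) = 137.7
Total out = 82.45 + 1737 + 189.2 + 137.7 = 2146 mol.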